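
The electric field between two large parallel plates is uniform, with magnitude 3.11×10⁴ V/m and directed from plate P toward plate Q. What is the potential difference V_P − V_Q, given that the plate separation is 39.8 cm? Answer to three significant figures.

In a uniform field, potential decreases in the direction of E: ΔV = −E·d for a displacement d parallel to E.
Going from Q to P is a displacement of 39.8 cm opposite to the field, so V_P − V_Q = +Ed = 1.24×10⁴ V.

1.24×10⁴ V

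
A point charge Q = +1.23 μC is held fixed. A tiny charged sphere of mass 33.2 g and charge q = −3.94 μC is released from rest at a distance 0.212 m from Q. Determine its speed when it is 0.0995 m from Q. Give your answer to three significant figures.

3.74 m/s

Only the electrostatic force acts, so mechanical energy is conserved: ½mv² = U₁ − U₂ = kQq(1/r₁ − 1/r₂).
U₁ − U₂ = (8.99×10⁹ N·m²/C²)(1.23×10⁻⁶ C)(-3.94×10⁻⁶ C)(1/0.212 − 1/0.0995) = 0.232 J.
v = √(2·0.232/0.0332) = 3.74 m/s.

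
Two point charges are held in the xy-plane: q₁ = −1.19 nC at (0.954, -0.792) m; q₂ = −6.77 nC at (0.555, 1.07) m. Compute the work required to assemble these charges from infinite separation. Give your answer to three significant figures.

The work to assemble the configuration equals its total potential energy, U = Σ kqᵢqⱼ/rᵢⱼ over all pairs.
Pair separations: r₁₂ = 1.90 m.
U = (3.80×10⁻⁸) = 3.80×10⁻⁸ J.

3.80×10⁻⁸ J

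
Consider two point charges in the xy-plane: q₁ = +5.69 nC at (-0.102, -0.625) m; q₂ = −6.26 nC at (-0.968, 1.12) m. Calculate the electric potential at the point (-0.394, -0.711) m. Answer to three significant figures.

The total potential is the scalar sum of each charge's contribution, V = Σ kqᵢ/rᵢ.
Distances from the field point to each charge: r₁ = 0.304 m, r₂ = 1.92 m.
V = k[(5.69×10⁻⁹)/(0.304) + (-6.26×10⁻⁹)/(1.92)] = 139 V.

139 V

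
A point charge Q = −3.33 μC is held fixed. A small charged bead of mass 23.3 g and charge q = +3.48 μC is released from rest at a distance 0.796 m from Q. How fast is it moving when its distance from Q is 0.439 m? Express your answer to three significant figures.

Only the electrostatic force acts, so mechanical energy is conserved: ½mv² = U₁ − U₂ = kQq(1/r₁ − 1/r₂).
U₁ − U₂ = (8.99×10⁹ N·m²/C²)(-3.33×10⁻⁶ C)(3.48×10⁻⁶ C)(1/0.796 − 1/0.439) = 0.106 J.
v = √(2·0.106/0.0233) = 3.02 m/s.

3.02 m/s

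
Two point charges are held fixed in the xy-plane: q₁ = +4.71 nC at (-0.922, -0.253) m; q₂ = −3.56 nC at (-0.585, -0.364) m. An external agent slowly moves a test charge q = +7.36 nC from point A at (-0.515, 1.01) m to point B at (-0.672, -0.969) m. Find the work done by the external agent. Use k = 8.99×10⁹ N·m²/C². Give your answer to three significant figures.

For quasistatic motion the external work equals the change in potential energy: W_ext = qΔV = q(V_B − V_A).
At A: distances to the source charges are 1.33 m, 1.38 m; V_A = Σ kqᵢ/rᵢ = 8.65 V.
At B: distances to the source charges are 0.758 m, 0.611 m; V_B = Σ kqᵢ/rᵢ = 3.47 V.
ΔV = V_B − V_A = -5.18 V.
W_ext = qΔV = (7.36×10⁻⁹ C)(-5.18 V) = -3.81×10⁻⁸ J.

-3.81×10⁻⁸ J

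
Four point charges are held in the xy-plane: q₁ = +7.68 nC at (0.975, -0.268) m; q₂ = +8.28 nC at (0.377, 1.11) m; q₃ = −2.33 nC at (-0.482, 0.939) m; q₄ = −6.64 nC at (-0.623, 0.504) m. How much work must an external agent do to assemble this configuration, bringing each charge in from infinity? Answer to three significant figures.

The work to assemble the configuration equals its total potential energy, U = Σ kqᵢqⱼ/rᵢⱼ over all pairs.
Pair separations: r₁₂ = 1.50 m, r₁₃ = 1.89 m, r₁₄ = 1.77 m, r₂₃ = 0.876 m, r₂₄ = 1.17 m, r₃₄ = 0.457 m.
Summing all 6 pair terms gives U = -2.79×10⁻⁷ J.

-2.79×10⁻⁷ J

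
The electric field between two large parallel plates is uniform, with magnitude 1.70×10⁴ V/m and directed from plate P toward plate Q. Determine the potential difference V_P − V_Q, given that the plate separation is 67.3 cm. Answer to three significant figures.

In a uniform field, potential decreases in the direction of E: ΔV = −E·d for a displacement d parallel to E.
Going from Q to P is a displacement of 67.3 cm opposite to the field, so V_P − V_Q = +Ed = 1.14×10⁴ V.

1.14×10⁴ V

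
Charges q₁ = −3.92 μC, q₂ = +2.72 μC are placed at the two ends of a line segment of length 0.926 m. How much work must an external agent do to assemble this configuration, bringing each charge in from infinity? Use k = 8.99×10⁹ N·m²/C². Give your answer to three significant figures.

-0.104 J

The assembly work is the sum of pairwise potential energies, U = Σ_{i<j} kqᵢqⱼ/rᵢⱼ.
The separation is r = 0.926 m.
U = (-0.104) = -0.104 J.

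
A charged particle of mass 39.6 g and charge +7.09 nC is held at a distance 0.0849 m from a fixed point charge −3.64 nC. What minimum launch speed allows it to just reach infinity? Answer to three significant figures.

To just escape, total mechanical energy must reach zero at infinity: ½mv²_min + U = 0, so ½mv²_min = −U = |kQq|/r.
|U| = |kQq|/r = (8.99×10⁹ N·m²/C²)(3.64×10⁻⁹)(7.09×10⁻⁹)/(0.0849) = 2.73×10⁻⁶ J.
v_min = √(2|U|/m) = √(2·2.73×10⁻⁶/0.0396) = 0.0117 m/s.

0.0117 m/s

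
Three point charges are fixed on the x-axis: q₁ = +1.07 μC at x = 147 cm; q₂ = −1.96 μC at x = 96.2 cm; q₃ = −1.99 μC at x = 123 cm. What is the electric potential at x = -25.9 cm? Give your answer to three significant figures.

Electric potential is a scalar, so the contributions from each charge add algebraically: V = Σ kqᵢ/rᵢ.
Distances from the field point to each charge: r₁ = 1.73 m, r₂ = 1.22 m, r₃ = 1.49 m.
V = k[(1.07×10⁻⁶)/(1.73) + (-1.96×10⁻⁶)/(1.22) + (-1.99×10⁻⁶)/(1.49)] = -2.09×10⁴ V.

-2.09×10⁴ V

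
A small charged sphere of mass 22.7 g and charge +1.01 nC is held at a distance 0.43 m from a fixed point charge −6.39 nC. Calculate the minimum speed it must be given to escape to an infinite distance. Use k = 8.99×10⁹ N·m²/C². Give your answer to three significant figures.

3.45×10⁻³ m/s

To just escape, total mechanical energy must reach zero at infinity: ½mv²_min + U = 0, so ½mv²_min = −U = |kQq|/r.
|U| = |kQq|/r = (8.99×10⁹ N·m²/C²)(6.39×10⁻⁹)(1.01×10⁻⁹)/(0.430) = 1.35×10⁻⁷ J.
v_min = √(2|U|/m) = √(2·1.35×10⁻⁷/0.0227) = 3.45×10⁻³ m/s.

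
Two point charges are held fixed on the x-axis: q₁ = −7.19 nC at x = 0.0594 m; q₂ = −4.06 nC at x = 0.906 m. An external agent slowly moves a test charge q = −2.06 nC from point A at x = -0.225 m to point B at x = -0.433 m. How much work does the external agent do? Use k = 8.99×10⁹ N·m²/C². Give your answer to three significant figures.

-2.08×10⁻⁷ J

For quasistatic motion the external work equals the change in potential energy: W_ext = qΔV = q(V_B − V_A).
At A: distances to the source charges are 0.284 m, 1.13 m; V_A = Σ kqᵢ/rᵢ = -260 V.
At B: distances to the source charges are 0.492 m, 1.34 m; V_B = Σ kqᵢ/rᵢ = -159 V.
ΔV = V_B − V_A = 101 V.
W_ext = qΔV = (-2.06×10⁻⁹ C)(101 V) = -2.08×10⁻⁷ J.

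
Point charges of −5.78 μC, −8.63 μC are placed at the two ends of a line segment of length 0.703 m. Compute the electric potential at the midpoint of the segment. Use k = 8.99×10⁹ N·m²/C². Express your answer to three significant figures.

-3.69×10⁵ V

Electric potential is a scalar, so the contributions from each charge add algebraically: V = Σ kqᵢ/rᵢ.
Each charge is 0.351 m from the midpoint.
V = k[(-5.78×10⁻⁶)/(0.351) + (-8.63×10⁻⁶)/(0.351)] = -3.69×10⁵ V.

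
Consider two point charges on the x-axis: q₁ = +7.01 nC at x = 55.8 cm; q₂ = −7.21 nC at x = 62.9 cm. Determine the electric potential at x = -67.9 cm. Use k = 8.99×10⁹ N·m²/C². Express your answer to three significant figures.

Electric potential is a scalar, so the contributions from each charge add algebraically: V = Σ kqᵢ/rᵢ.
Distances from the field point to each charge: r₁ = 1.24 m, r₂ = 1.31 m.
V = k[(7.01×10⁻⁹)/(1.24) + (-7.21×10⁻⁹)/(1.31)] = 1.39 V.

1.39 V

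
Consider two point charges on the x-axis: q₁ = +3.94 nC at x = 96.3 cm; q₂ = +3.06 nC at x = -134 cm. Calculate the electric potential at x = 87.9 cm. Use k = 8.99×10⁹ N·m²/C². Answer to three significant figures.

The total potential is the scalar sum of each charge's contribution, V = Σ kqᵢ/rᵢ.
Distances from the field point to each charge: r₁ = 0.0840 m, r₂ = 2.22 m.
V = k[(3.94×10⁻⁹)/(0.0840) + (3.06×10⁻⁹)/(2.22)] = 434 V.

434 V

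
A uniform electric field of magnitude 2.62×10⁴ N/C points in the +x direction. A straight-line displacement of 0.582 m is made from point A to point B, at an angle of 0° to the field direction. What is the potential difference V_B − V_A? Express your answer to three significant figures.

Only the component of displacement along E changes the potential: ΔV = −E·d·cosθ.
ΔV = −(2.62×10⁴ V/m)(0.582 m)cos0° = -1.52×10⁴ V.

-1.52×10⁴ V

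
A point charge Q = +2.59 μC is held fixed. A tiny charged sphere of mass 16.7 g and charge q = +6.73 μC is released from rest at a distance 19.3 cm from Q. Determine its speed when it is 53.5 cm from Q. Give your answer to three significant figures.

Only the electrostatic force acts, so mechanical energy is conserved: ½mv² = U₁ − U₂ = kQq(1/r₁ − 1/r₂).
U₁ − U₂ = (8.99×10⁹ N·m²/C²)(2.59×10⁻⁶ C)(6.73×10⁻⁶ C)(1/0.193 − 1/0.535) = 0.519 J.
v = √(2·0.519/0.0167) = 7.88 m/s.

7.88 m/s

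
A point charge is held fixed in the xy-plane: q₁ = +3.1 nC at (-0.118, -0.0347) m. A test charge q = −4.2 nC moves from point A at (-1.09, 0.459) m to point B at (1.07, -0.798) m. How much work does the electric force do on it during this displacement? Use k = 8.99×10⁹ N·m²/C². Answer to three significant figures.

The work done by the electric force is W_field = −ΔU = −q(V_B − V_A) = q(V_A − V_B).
At A: distance to the source charge is 1.09 m; V_A = kq₁/r = 25.6 V.
At B: distance to the source charge is 1.41 m; V_B = kq₁/r = 19.7 V.
ΔV = V_B − V_A = -5.83 V.
W_field = −qΔV = −(-4.20×10⁻⁹ C)(-5.83 V) = -2.45×10⁻⁸ J.

-2.45×10⁻⁸ J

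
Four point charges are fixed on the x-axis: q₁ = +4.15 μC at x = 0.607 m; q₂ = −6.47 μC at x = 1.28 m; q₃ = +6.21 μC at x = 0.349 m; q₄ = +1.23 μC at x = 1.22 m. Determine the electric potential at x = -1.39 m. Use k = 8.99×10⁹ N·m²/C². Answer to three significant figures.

The total potential is the scalar sum of each charge's contribution, V = Σ kqᵢ/rᵢ.
Distances from the field point to each charge: r₁ = 2.00 m, r₂ = 2.67 m, r₃ = 1.74 m, r₄ = 2.61 m.
V = k[(4.15×10⁻⁶)/(2.00) + (-6.47×10⁻⁶)/(2.67) + (6.21×10⁻⁶)/(1.74) + (1.23×10⁻⁶)/(2.61)] = 3.32×10⁴ V.

3.32×10⁴ V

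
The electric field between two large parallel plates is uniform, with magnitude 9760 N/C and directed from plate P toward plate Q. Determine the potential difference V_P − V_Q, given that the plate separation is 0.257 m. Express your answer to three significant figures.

2510 V

In a uniform field, potential decreases in the direction of E: ΔV = −E·d for a displacement d parallel to E.
Going from Q to P is a displacement of 0.257 m opposite to the field, so V_P − V_Q = +Ed = 2510 V.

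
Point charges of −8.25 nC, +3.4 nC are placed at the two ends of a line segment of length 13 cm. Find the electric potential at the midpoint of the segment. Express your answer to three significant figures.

The total potential is the scalar sum of each charge's contribution, V = Σ kqᵢ/rᵢ.
Each charge is 0.0650 m from the midpoint.
V = k[(-8.25×10⁻⁹)/(0.0650) + (3.40×10⁻⁹)/(0.0650)] = -671 V.

-671 V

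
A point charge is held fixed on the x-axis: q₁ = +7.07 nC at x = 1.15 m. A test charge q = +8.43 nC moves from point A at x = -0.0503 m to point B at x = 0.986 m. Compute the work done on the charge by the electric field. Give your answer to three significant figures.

The work done by the electric force is W_field = −ΔU = −q(V_B − V_A) = q(V_A − V_B).
At A: distance to the source charge is 1.20 m; V_A = kq₁/r = 53.0 V.
At B: distance to the source charge is 0.164 m; V_B = kq₁/r = 388 V.
ΔV = V_B − V_A = 335 V.
W_field = −qΔV = −(8.43×10⁻⁹ C)(335 V) = -2.82×10⁻⁶ J.

-2.82×10⁻⁶ J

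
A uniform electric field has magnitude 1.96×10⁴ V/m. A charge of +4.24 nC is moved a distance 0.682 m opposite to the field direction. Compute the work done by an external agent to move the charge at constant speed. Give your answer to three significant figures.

The potential change for a displacement 0.682 m opposite to the field direction is ΔV = +Ed = 1.34×10⁴ V.
W_ext = qΔV = 5.67×10⁻⁵ J.

5.67×10⁻⁵ J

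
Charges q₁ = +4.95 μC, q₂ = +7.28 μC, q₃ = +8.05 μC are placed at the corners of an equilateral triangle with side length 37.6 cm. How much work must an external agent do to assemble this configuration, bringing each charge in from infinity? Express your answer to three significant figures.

The work to assemble the configuration equals its total potential energy, U = Σ kqᵢqⱼ/rᵢⱼ over all pairs.
All three pair separations equal the side length, 0.376 m.
U = (0.862) + (0.953) + (1.40) = 3.22 J.

3.22 J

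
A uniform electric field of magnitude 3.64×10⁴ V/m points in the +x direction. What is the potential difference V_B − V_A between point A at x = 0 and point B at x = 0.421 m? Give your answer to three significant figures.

In a uniform field, potential decreases in the direction of E: V_B − V_A = −E·Δx.
V_B − V_A = −(3.64×10⁴ V/m)(0.421 m) = -1.53×10⁴ V.

-1.53×10⁴ V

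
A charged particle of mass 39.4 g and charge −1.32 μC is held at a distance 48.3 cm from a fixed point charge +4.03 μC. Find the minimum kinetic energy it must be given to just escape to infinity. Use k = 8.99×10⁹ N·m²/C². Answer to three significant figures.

To just escape, total mechanical energy must reach zero at infinity: ½mv²_min + U = 0, so ½mv²_min = −U = |kQq|/r.
|U| = |kQq|/r = (8.99×10⁹ N·m²/C²)(4.03×10⁻⁶)(1.32×10⁻⁶)/(0.483) = 0.0990 J.

0.0990 J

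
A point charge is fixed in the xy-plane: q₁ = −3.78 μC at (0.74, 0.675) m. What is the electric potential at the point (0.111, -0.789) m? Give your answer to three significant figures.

The total potential is the scalar sum of each charge's contribution, V = Σ kqᵢ/rᵢ.
Distances from the field point to each charge: r₁ = 1.59 m.
V = k[(-3.78×10⁻⁶)/(1.59)] = -2.13×10⁴ V.

-2.13×10⁴ V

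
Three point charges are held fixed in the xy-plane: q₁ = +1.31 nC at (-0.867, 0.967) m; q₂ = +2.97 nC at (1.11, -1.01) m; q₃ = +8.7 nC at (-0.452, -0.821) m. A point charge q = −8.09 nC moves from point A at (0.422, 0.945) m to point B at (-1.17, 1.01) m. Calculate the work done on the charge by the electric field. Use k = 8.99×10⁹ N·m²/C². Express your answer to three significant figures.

The work done by the electric force is W_field = −ΔU = −q(V_B − V_A) = q(V_A − V_B).
At A: distances to the source charges are 1.29 m, 2.07 m, 1.97 m; V_A = Σ kqᵢ/rᵢ = 61.7 V.
At B: distances to the source charges are 0.306 m, 3.05 m, 1.97 m; V_B = Σ kqᵢ/rᵢ = 87.0 V.
ΔV = V_B − V_A = 25.3 V.
W_field = −qΔV = −(-8.09×10⁻⁹ C)(25.3 V) = 2.05×10⁻⁷ J.

2.05×10⁻⁷ J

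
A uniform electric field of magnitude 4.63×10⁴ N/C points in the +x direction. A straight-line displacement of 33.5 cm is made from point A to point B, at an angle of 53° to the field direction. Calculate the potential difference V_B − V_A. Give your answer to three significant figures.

Only the component of displacement along E changes the potential: ΔV = −E·d·cosθ.
ΔV = −(4.63×10⁴ V/m)(0.335 m)cos53° = -9330 V.

-9330 V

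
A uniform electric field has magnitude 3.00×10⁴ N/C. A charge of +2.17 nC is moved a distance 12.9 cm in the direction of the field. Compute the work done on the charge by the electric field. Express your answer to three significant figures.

8.40×10⁻⁶ J

The potential change for a displacement 12.9 cm in the direction of the field is ΔV = −Ed = -3870 V.
W_field = −qΔV = 8.40×10⁻⁶ J.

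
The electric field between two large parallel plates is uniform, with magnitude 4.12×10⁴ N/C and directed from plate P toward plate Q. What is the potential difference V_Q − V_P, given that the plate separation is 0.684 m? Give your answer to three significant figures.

-2.82×10⁴ V

In a uniform field, potential decreases in the direction of E: ΔV = −E·d for a displacement d parallel to E.
Going from P to Q is a displacement of 0.684 m along the field, so V_Q − V_P = −Ed = -2.82×10⁴ V.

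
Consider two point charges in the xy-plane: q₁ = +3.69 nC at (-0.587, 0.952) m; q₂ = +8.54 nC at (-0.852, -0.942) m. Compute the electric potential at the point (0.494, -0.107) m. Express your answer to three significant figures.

The total potential is the scalar sum of each charge's contribution, V = Σ kqᵢ/rᵢ.
Distances from the field point to each charge: r₁ = 1.51 m, r₂ = 1.58 m.
V = k[(3.69×10⁻⁹)/(1.51) + (8.54×10⁻⁹)/(1.58)] = 70.4 V.

70.4 V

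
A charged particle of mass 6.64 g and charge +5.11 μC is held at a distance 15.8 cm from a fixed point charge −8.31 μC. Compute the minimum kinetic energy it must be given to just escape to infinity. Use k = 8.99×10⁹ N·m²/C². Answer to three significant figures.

2.42 J

To just escape, total mechanical energy must reach zero at infinity: ½mv²_min + U = 0, so ½mv²_min = −U = |kQq|/r.
|U| = |kQq|/r = (8.99×10⁹ N·m²/C²)(8.31×10⁻⁶)(5.11×10⁻⁶)/(0.158) = 2.42 J.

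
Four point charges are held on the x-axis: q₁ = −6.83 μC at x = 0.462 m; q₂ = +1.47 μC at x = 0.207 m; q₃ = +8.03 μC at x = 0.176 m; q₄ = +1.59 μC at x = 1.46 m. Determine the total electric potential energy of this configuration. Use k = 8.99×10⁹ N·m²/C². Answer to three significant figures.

The assembly work is the sum of pairwise potential energies, U = Σ_{i<j} kqᵢqⱼ/rᵢⱼ.
Pair separations: r₁₂ = 0.255 m, r₁₃ = 0.286 m, r₁₄ = 0.998 m, r₂₃ = 0.0310 m, r₂₄ = 1.25 m, r₃₄ = 1.28 m.
Summing all 6 pair terms gives U = 1.35 J.

1.35 J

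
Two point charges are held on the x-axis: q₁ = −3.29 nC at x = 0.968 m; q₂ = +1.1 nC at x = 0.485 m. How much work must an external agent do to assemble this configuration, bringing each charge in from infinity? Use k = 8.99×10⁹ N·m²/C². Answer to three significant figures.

-6.74×10⁻⁸ J

The work to assemble the configuration equals its total potential energy, U = Σ kqᵢqⱼ/rᵢⱼ over all pairs.
Pair separations: r₁₂ = 0.483 m.
U = (-6.74×10⁻⁸) = -6.74×10⁻⁸ J.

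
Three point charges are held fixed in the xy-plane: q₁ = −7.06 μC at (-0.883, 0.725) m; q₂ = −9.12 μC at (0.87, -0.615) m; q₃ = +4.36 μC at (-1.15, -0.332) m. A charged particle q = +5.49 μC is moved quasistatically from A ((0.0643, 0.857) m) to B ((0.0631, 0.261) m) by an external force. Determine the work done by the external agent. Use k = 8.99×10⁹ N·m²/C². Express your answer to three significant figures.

For quasistatic motion the external work equals the change in potential energy: W_ext = qΔV = q(V_B − V_A).
At A: distances to the source charges are 0.956 m, 1.68 m, 1.70 m; V_A = Σ kqᵢ/rᵢ = -9.22×10⁴ V.
At B: distances to the source charges are 1.05 m, 1.19 m, 1.35 m; V_B = Σ kqᵢ/rᵢ = -1.00×10⁵ V.
ΔV = V_B − V_A = -7890 V.
W_ext = qΔV = (5.49×10⁻⁶ C)(-7890 V) = -0.0433 J.

-0.0433 J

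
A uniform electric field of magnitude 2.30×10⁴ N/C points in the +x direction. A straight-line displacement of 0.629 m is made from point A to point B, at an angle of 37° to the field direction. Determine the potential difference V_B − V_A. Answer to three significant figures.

-1.16×10⁴ V

Only the component of displacement along E changes the potential: ΔV = −E·d·cosθ.
ΔV = −(2.30×10⁴ V/m)(0.629 m)cos37° = -1.16×10⁴ V.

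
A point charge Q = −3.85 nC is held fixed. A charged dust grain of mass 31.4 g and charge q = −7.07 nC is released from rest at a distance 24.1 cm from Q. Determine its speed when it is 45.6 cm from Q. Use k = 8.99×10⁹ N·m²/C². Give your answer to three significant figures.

Only the electrostatic force acts, so mechanical energy is conserved: ½mv² = U₁ − U₂ = kQq(1/r₁ − 1/r₂).
U₁ − U₂ = (8.99×10⁹ N·m²/C²)(-3.85×10⁻⁹ C)(-7.07×10⁻⁹ C)(1/0.241 − 1/0.456) = 4.79×10⁻⁷ J.
v = √(2·4.79×10⁻⁷/0.0314) = 5.52×10⁻³ m/s.

5.52×10⁻³ m/s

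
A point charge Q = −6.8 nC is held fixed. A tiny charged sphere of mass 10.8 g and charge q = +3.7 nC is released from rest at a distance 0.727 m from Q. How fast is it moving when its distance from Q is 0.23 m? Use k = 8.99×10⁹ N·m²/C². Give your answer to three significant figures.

0.0112 m/s

Only the electrostatic force acts, so mechanical energy is conserved: ½mv² = U₁ − U₂ = kQq(1/r₁ − 1/r₂).
U₁ − U₂ = (8.99×10⁹ N·m²/C²)(-6.80×10⁻⁹ C)(3.70×10⁻⁹ C)(1/0.727 − 1/0.230) = 6.72×10⁻⁷ J.
v = √(2·6.72×10⁻⁷/0.0108) = 0.0112 m/s.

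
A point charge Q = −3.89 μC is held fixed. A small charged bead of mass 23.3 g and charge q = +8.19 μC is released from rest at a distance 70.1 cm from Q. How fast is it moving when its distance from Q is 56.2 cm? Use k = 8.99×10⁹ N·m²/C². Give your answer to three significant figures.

Only the electrostatic force acts, so mechanical energy is conserved: ½mv² = U₁ − U₂ = kQq(1/r₁ − 1/r₂).
U₁ − U₂ = (8.99×10⁹ N·m²/C²)(-3.89×10⁻⁶ C)(8.19×10⁻⁶ C)(1/0.701 − 1/0.562) = 0.101 J.
v = √(2·0.101/0.0233) = 2.95 m/s.

2.95 m/s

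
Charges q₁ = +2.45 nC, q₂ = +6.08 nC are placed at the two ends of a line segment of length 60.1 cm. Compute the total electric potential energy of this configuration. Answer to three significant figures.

The assembly work is the sum of pairwise potential energies, U = Σ_{i<j} kqᵢqⱼ/rᵢⱼ.
The separation is r = 0.601 m.
U = (2.23×10⁻⁷) = 2.23×10⁻⁷ J.

2.23×10⁻⁷ J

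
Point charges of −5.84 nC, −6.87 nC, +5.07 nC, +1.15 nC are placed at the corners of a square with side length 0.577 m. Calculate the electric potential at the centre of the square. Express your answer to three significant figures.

The total potential is the scalar sum of each charge's contribution, V = Σ kqᵢ/rᵢ.
The distance from each corner to the centre is a√2/2 = 0.408 m.
V = k[(-5.84×10⁻⁹)/(0.408) + (-6.87×10⁻⁹)/(0.408) + (5.07×10⁻⁹)/(0.408) + (1.15×10⁻⁹)/(0.408)] = -143 V.

-143 V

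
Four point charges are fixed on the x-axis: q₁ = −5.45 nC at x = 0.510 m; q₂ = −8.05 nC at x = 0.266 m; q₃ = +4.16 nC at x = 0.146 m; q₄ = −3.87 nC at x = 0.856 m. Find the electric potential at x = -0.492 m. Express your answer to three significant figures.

The total potential is the scalar sum of each charge's contribution, V = Σ kqᵢ/rᵢ.
Distances from the field point to each charge: r₁ = 1.00 m, r₂ = 0.758 m, r₃ = 0.638 m, r₄ = 1.35 m.
V = k[(-5.45×10⁻⁹)/(1.00) + (-8.05×10⁻⁹)/(0.758) + (4.16×10⁻⁹)/(0.638) + (-3.87×10⁻⁹)/(1.35)] = -112 V.

-112 V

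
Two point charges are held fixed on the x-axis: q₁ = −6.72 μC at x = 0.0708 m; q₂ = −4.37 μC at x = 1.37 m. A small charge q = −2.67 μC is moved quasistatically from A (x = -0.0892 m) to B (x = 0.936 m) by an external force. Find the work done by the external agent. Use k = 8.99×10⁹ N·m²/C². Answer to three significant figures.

For quasistatic motion the external work equals the change in potential energy: W_ext = qΔV = q(V_B − V_A).
At A: distances to the source charges are 0.160 m, 1.46 m; V_A = Σ kqᵢ/rᵢ = -4.05×10⁵ V.
At B: distances to the source charges are 0.865 m, 0.434 m; V_B = Σ kqᵢ/rᵢ = -1.60×10⁵ V.
ΔV = V_B − V_A = 2.44×10⁵ V.
W_ext = qΔV = (-2.67×10⁻⁶ C)(2.44×10⁵ V) = -0.652 J.

-0.652 J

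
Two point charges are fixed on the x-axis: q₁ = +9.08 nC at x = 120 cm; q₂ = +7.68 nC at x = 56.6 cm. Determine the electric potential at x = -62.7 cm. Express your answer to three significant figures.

103 V

Electric potential is a scalar, so the contributions from each charge add algebraically: V = Σ kqᵢ/rᵢ.
Distances from the field point to each charge: r₁ = 1.83 m, r₂ = 1.19 m.
V = k[(9.08×10⁻⁹)/(1.83) + (7.68×10⁻⁹)/(1.19)] = 103 V.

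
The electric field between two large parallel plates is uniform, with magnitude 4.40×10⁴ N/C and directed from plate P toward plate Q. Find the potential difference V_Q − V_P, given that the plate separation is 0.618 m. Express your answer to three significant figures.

-2.72×10⁴ V

In a uniform field, potential decreases in the direction of E: ΔV = −E·d for a displacement d parallel to E.
Going from P to Q is a displacement of 0.618 m along the field, so V_Q − V_P = −Ed = -2.72×10⁴ V.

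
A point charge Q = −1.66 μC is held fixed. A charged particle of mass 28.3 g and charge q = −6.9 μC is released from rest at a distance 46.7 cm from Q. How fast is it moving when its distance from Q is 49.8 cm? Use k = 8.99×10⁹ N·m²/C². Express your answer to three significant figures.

Only the electrostatic force acts, so mechanical energy is conserved: ½mv² = U₁ − U₂ = kQq(1/r₁ − 1/r₂).
U₁ − U₂ = (8.99×10⁹ N·m²/C²)(-1.66×10⁻⁶ C)(-6.90×10⁻⁶ C)(1/0.467 − 1/0.498) = 0.0137 J.
v = √(2·0.0137/0.0283) = 0.985 m/s.

0.985 m/s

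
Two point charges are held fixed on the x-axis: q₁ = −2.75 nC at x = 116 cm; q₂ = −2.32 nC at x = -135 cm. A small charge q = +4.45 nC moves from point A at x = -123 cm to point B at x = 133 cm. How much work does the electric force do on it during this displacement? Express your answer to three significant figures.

-1.38×10⁻⁷ J

The work done by the electric force is W_field = −ΔU = −q(V_B − V_A) = q(V_A − V_B).
At A: distances to the source charges are 2.39 m, 0.120 m; V_A = Σ kqᵢ/rᵢ = -184 V.
At B: distances to the source charges are 0.170 m, 2.68 m; V_B = Σ kqᵢ/rᵢ = -153 V.
ΔV = V_B − V_A = 30.9 V.
W_field = −qΔV = −(4.45×10⁻⁹ C)(30.9 V) = -1.38×10⁻⁷ J.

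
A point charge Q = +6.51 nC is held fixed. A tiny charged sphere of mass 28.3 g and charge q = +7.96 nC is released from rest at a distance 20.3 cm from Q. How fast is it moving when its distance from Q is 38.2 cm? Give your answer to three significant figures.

Only the electrostatic force acts, so mechanical energy is conserved: ½mv² = U₁ − U₂ = kQq(1/r₁ − 1/r₂).
U₁ − U₂ = (8.99×10⁹ N·m²/C²)(6.51×10⁻⁹ C)(7.96×10⁻⁹ C)(1/0.203 − 1/0.382) = 1.08×10⁻⁶ J.
v = √(2·1.08×10⁻⁶/0.0283) = 8.72×10⁻³ m/s.

8.72×10⁻³ m/s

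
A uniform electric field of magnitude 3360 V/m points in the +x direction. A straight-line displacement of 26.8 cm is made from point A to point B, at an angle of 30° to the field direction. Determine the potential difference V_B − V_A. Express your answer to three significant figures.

Only the component of displacement along E changes the potential: ΔV = −E·d·cosθ.
ΔV = −(3360 V/m)(0.268 m)cos30° = -780 V.

-780 V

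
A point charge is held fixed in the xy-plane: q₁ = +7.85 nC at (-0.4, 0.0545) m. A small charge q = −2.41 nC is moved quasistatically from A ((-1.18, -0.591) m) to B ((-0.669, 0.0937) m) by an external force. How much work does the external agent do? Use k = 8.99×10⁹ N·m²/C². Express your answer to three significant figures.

For quasistatic motion the external work equals the change in potential energy: W_ext = qΔV = q(V_B − V_A).
At A: distance to the source charge is 1.01 m; V_A = kq₁/r = 69.7 V.
At B: distance to the source charge is 0.272 m; V_B = kq₁/r = 260 V.
ΔV = V_B − V_A = 190 V.
W_ext = qΔV = (-2.41×10⁻⁹ C)(190 V) = -4.58×10⁻⁷ J.

-4.58×10⁻⁷ J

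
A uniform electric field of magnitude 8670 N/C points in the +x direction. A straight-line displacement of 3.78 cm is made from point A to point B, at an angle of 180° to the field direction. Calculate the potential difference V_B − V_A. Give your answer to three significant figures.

328 V

Only the component of displacement along E changes the potential: ΔV = −E·d·cosθ.
ΔV = −(8670 V/m)(0.0378 m)cos180° = 328 V.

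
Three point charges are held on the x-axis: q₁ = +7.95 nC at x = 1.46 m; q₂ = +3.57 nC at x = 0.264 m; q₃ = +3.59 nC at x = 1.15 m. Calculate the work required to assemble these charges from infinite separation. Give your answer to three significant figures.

1.17×10⁻⁶ J

The assembly work is the sum of pairwise potential energies, U = Σ_{i<j} kqᵢqⱼ/rᵢⱼ.
Pair separations: r₁₂ = 1.20 m, r₁₃ = 0.310 m, r₂₃ = 0.886 m.
U = (2.13×10⁻⁷) + (8.28×10⁻⁷) + (1.30×10⁻⁷) = 1.17×10⁻⁶ J.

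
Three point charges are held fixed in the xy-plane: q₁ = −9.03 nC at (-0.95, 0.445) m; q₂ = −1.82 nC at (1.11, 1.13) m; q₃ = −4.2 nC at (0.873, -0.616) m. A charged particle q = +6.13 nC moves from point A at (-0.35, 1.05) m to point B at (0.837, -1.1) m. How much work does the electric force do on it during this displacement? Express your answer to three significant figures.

The work done by the electric force is W_field = −ΔU = −q(V_B − V_A) = q(V_A − V_B).
At A: distances to the source charges are 0.852 m, 1.46 m, 2.07 m; V_A = Σ kqᵢ/rᵢ = -125 V.
At B: distances to the source charges are 2.36 m, 2.25 m, 0.485 m; V_B = Σ kqᵢ/rᵢ = -119 V.
ΔV = V_B − V_A = 5.29 V.
W_field = −qΔV = −(6.13×10⁻⁹ C)(5.29 V) = -3.24×10⁻⁸ J.

-3.24×10⁻⁸ J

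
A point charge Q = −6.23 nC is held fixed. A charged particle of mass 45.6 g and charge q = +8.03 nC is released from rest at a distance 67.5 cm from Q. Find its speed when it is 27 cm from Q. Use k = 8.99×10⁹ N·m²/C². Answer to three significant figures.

Only the electrostatic force acts, so mechanical energy is conserved: ½mv² = U₁ − U₂ = kQq(1/r₁ − 1/r₂).
U₁ − U₂ = (8.99×10⁹ N·m²/C²)(-6.23×10⁻⁹ C)(8.03×10⁻⁹ C)(1/0.675 − 1/0.270) = 9.99×10⁻⁷ J.
v = √(2·9.99×10⁻⁷/0.0456) = 6.62×10⁻³ m/s.

6.62×10⁻³ m/s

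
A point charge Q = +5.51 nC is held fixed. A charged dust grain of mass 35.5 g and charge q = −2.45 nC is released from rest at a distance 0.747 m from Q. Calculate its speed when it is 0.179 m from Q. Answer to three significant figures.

5.39×10⁻³ m/s

Only the electrostatic force acts, so mechanical energy is conserved: ½mv² = U₁ − U₂ = kQq(1/r₁ − 1/r₂).
U₁ − U₂ = (8.99×10⁹ N·m²/C²)(5.51×10⁻⁹ C)(-2.45×10⁻⁹ C)(1/0.747 − 1/0.179) = 5.16×10⁻⁷ J.
v = √(2·5.16×10⁻⁷/0.0355) = 5.39×10⁻³ m/s.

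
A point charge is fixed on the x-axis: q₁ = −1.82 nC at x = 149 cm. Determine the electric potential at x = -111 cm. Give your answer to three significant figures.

The total potential is the scalar sum of each charge's contribution, V = Σ kqᵢ/rᵢ.
V = k[(-1.82×10⁻⁹)/(2.60)] = -6.29 V.

-6.29 V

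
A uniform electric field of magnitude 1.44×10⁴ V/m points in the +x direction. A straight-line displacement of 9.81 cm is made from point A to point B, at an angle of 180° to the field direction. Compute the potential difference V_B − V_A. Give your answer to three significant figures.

1410 V

Only the component of displacement along E changes the potential: ΔV = −E·d·cosθ.
ΔV = −(1.44×10⁴ V/m)(0.0981 m)cos180° = 1410 V.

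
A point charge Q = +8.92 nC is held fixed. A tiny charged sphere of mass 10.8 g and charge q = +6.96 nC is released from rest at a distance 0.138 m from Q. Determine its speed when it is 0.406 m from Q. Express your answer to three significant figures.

Only the electrostatic force acts, so mechanical energy is conserved: ½mv² = U₁ − U₂ = kQq(1/r₁ − 1/r₂).
U₁ − U₂ = (8.99×10⁹ N·m²/C²)(8.92×10⁻⁹ C)(6.96×10⁻⁹ C)(1/0.138 − 1/0.406) = 2.67×10⁻⁶ J.
v = √(2·2.67×10⁻⁶/0.0108) = 0.0222 m/s.

0.0222 m/s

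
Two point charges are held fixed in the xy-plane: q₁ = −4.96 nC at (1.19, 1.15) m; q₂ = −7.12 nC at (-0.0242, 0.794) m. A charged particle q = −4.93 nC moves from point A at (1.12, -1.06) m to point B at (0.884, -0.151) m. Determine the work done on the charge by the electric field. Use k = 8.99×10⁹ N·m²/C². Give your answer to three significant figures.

The work done by the electric force is W_field = −ΔU = −q(V_B − V_A) = q(V_A − V_B).
At A: distances to the source charges are 2.21 m, 2.18 m; V_A = Σ kqᵢ/rᵢ = -49.5 V.
At B: distances to the source charges are 1.34 m, 1.31 m; V_B = Σ kqᵢ/rᵢ = -82.2 V.
ΔV = V_B − V_A = -32.7 V.
W_field = −qΔV = −(-4.93×10⁻⁹ C)(-32.7 V) = -1.61×10⁻⁷ J.

-1.61×10⁻⁷ J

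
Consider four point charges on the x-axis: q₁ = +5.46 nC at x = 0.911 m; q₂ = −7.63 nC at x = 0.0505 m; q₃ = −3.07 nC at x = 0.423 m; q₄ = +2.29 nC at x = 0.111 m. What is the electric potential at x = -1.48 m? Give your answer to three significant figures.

-25.9 V

Electric potential is a scalar, so the contributions from each charge add algebraically: V = Σ kqᵢ/rᵢ.
Distances from the field point to each charge: r₁ = 2.39 m, r₂ = 1.53 m, r₃ = 1.90 m, r₄ = 1.59 m.
V = k[(5.46×10⁻⁹)/(2.39) + (-7.63×10⁻⁹)/(1.53) + (-3.07×10⁻⁹)/(1.90) + (2.29×10⁻⁹)/(1.59)] = -25.9 V.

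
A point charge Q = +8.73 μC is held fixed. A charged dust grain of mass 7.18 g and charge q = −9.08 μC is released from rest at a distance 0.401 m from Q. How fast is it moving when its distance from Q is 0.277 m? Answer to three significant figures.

14.9 m/s

Only the electrostatic force acts, so mechanical energy is conserved: ½mv² = U₁ − U₂ = kQq(1/r₁ − 1/r₂).
U₁ − U₂ = (8.99×10⁹ N·m²/C²)(8.73×10⁻⁶ C)(-9.08×10⁻⁶ C)(1/0.401 − 1/0.277) = 0.796 J.
v = √(2·0.796/7.18×10⁻³) = 14.9 m/s.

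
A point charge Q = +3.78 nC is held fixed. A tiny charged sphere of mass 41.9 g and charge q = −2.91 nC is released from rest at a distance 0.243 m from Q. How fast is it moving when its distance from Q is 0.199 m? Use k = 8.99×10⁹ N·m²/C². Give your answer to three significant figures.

2.07×10⁻³ m/s

Only the electrostatic force acts, so mechanical energy is conserved: ½mv² = U₁ − U₂ = kQq(1/r₁ − 1/r₂).
U₁ − U₂ = (8.99×10⁹ N·m²/C²)(3.78×10⁻⁹ C)(-2.91×10⁻⁹ C)(1/0.243 − 1/0.199) = 9.00×10⁻⁸ J.
v = √(2·9.00×10⁻⁸/0.0419) = 2.07×10⁻³ m/s.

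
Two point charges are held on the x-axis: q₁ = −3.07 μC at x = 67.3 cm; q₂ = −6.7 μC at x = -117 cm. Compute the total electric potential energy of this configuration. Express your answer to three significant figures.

The work to assemble the configuration equals its total potential energy, U = Σ kqᵢqⱼ/rᵢⱼ over all pairs.
Pair separations: r₁₂ = 1.84 m.
U = (0.100) = 0.100 J.

0.100 J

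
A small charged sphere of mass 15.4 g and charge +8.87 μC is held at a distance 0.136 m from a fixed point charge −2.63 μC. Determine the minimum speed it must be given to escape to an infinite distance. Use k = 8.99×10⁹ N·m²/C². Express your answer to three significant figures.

14.2 m/s

To just escape, total mechanical energy must reach zero at infinity: ½mv²_min + U = 0, so ½mv²_min = −U = |kQq|/r.
|U| = |kQq|/r = (8.99×10⁹ N·m²/C²)(2.63×10⁻⁶)(8.87×10⁻⁶)/(0.136) = 1.54 J.
v_min = √(2|U|/m) = √(2·1.54/0.0154) = 14.2 m/s.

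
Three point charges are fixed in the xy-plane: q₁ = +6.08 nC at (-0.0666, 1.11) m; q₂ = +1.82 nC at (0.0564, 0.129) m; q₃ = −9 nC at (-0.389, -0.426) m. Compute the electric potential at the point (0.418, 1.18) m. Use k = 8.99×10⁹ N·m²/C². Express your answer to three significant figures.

81.3 V

Electric potential is a scalar, so the contributions from each charge add algebraically: V = Σ kqᵢ/rᵢ.
Distances from the field point to each charge: r₁ = 0.490 m, r₂ = 1.11 m, r₃ = 1.80 m.
V = k[(6.08×10⁻⁹)/(0.490) + (1.82×10⁻⁹)/(1.11) + (-9.00×10⁻⁹)/(1.80)] = 81.3 V.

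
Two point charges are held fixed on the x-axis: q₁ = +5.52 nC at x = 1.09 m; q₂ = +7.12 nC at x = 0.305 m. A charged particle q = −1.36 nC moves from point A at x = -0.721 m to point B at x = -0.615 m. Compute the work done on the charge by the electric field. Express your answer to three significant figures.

1.21×10⁻⁸ J

The work done by the electric force is W_field = −ΔU = −q(V_B − V_A) = q(V_A − V_B).
At A: distances to the source charges are 1.81 m, 1.03 m; V_A = Σ kqᵢ/rᵢ = 89.8 V.
At B: distances to the source charges are 1.71 m, 0.920 m; V_B = Σ kqᵢ/rᵢ = 98.7 V.
ΔV = V_B − V_A = 8.89 V.
W_field = −qΔV = −(-1.36×10⁻⁹ C)(8.89 V) = 1.21×10⁻⁸ J.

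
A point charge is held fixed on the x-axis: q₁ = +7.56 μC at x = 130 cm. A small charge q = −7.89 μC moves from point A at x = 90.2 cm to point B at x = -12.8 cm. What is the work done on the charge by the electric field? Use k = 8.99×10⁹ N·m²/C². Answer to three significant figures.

-0.972 J

The work done by the electric force is W_field = −ΔU = −q(V_B − V_A) = q(V_A − V_B).
At A: distance to the source charge is 0.398 m; V_A = kq₁/r = 1.71×10⁵ V.
At B: distance to the source charge is 1.43 m; V_B = kq₁/r = 4.76×10⁴ V.
ΔV = V_B − V_A = -1.23×10⁵ V.
W_field = −qΔV = −(-7.89×10⁻⁶ C)(-1.23×10⁵ V) = -0.972 J.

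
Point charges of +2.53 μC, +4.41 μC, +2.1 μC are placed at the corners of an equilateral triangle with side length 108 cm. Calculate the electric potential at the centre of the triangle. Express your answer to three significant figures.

1.30×10⁵ V

The total potential is the scalar sum of each charge's contribution, V = Σ kqᵢ/rᵢ.
The distance from each vertex to the centroid is a/√3 = 0.624 m.
V = k[(2.53×10⁻⁶)/(0.624) + (4.41×10⁻⁶)/(0.624) + (2.10×10⁻⁶)/(0.624)] = 1.30×10⁵ V.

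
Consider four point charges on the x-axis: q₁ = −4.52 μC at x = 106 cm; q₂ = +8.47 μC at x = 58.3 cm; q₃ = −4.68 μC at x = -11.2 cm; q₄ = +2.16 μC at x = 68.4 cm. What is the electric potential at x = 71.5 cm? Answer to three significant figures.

1.03×10⁶ V

The total potential is the scalar sum of each charge's contribution, V = Σ kqᵢ/rᵢ.
Distances from the field point to each charge: r₁ = 0.345 m, r₂ = 0.132 m, r₃ = 0.827 m, r₄ = 0.0310 m.
V = k[(-4.52×10⁻⁶)/(0.345) + (8.47×10⁻⁶)/(0.132) + (-4.68×10⁻⁶)/(0.827) + (2.16×10⁻⁶)/(0.0310)] = 1.03×10⁶ V.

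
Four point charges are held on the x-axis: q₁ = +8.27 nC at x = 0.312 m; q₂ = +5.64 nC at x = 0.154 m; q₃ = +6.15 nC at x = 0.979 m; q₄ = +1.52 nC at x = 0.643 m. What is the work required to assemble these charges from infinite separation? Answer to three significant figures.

The assembly work is the sum of pairwise potential energies, U = Σ_{i<j} kqᵢqⱼ/rᵢⱼ.
Pair separations: r₁₂ = 0.158 m, r₁₃ = 0.667 m, r₁₄ = 0.331 m, r₂₃ = 0.825 m, r₂₄ = 0.489 m, r₃₄ = 0.336 m.
Summing all 6 pair terms gives U = 4.47×10⁻⁶ J.

4.47×10⁻⁶ J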